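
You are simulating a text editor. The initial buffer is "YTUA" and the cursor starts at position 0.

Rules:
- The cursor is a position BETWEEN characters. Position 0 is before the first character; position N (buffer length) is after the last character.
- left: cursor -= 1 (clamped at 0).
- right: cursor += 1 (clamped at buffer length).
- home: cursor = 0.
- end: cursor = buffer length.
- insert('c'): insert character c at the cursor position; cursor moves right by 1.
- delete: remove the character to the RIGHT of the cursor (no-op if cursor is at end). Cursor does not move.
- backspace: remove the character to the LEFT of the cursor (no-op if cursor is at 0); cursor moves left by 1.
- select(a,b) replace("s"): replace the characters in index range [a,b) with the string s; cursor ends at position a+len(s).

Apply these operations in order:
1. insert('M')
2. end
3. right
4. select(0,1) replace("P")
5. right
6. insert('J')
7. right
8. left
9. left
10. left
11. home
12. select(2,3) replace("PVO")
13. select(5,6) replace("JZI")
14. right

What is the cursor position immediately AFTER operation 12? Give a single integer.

After op 1 (insert('M')): buf='MYTUA' cursor=1
After op 2 (end): buf='MYTUA' cursor=5
After op 3 (right): buf='MYTUA' cursor=5
After op 4 (select(0,1) replace("P")): buf='PYTUA' cursor=1
After op 5 (right): buf='PYTUA' cursor=2
After op 6 (insert('J')): buf='PYJTUA' cursor=3
After op 7 (right): buf='PYJTUA' cursor=4
After op 8 (left): buf='PYJTUA' cursor=3
After op 9 (left): buf='PYJTUA' cursor=2
After op 10 (left): buf='PYJTUA' cursor=1
After op 11 (home): buf='PYJTUA' cursor=0
After op 12 (select(2,3) replace("PVO")): buf='PYPVOTUA' cursor=5

Answer: 5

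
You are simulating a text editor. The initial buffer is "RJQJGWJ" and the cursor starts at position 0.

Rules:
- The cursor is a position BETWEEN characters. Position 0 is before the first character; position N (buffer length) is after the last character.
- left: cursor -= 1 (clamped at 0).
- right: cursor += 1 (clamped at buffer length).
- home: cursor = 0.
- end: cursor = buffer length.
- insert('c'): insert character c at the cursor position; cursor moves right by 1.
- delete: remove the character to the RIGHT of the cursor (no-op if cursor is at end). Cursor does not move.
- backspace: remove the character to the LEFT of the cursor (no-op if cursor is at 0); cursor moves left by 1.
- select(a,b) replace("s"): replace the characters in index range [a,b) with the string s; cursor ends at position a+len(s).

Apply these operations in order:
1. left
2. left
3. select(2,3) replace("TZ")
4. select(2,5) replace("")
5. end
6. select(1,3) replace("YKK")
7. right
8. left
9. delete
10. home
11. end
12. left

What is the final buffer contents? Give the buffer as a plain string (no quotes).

After op 1 (left): buf='RJQJGWJ' cursor=0
After op 2 (left): buf='RJQJGWJ' cursor=0
After op 3 (select(2,3) replace("TZ")): buf='RJTZJGWJ' cursor=4
After op 4 (select(2,5) replace("")): buf='RJGWJ' cursor=2
After op 5 (end): buf='RJGWJ' cursor=5
After op 6 (select(1,3) replace("YKK")): buf='RYKKWJ' cursor=4
After op 7 (right): buf='RYKKWJ' cursor=5
After op 8 (left): buf='RYKKWJ' cursor=4
After op 9 (delete): buf='RYKKJ' cursor=4
After op 10 (home): buf='RYKKJ' cursor=0
After op 11 (end): buf='RYKKJ' cursor=5
After op 12 (left): buf='RYKKJ' cursor=4

Answer: RYKKJ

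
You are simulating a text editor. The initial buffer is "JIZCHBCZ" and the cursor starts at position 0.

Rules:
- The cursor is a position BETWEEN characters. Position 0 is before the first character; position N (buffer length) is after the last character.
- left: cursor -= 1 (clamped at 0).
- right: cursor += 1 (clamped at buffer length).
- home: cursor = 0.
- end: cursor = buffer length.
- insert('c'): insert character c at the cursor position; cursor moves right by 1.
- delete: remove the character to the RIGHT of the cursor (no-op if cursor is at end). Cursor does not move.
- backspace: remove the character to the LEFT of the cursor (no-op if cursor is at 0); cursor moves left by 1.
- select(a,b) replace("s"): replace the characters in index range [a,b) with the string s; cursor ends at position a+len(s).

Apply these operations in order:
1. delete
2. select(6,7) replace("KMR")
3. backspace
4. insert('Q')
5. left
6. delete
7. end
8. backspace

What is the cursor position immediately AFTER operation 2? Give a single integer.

After op 1 (delete): buf='IZCHBCZ' cursor=0
After op 2 (select(6,7) replace("KMR")): buf='IZCHBCKMR' cursor=9

Answer: 9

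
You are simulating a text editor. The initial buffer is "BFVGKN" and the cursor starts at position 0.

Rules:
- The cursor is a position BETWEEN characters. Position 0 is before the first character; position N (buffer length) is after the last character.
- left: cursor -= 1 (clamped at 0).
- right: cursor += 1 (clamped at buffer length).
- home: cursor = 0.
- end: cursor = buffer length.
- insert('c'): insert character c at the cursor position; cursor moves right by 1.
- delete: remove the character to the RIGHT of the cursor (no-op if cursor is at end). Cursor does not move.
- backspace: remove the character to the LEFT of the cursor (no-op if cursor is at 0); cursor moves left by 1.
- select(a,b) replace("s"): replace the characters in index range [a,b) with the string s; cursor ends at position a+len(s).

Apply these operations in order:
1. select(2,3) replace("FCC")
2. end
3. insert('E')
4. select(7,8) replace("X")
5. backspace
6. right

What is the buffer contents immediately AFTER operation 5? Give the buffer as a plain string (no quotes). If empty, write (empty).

Answer: BFFCCGKE

Derivation:
After op 1 (select(2,3) replace("FCC")): buf='BFFCCGKN' cursor=5
After op 2 (end): buf='BFFCCGKN' cursor=8
After op 3 (insert('E')): buf='BFFCCGKNE' cursor=9
After op 4 (select(7,8) replace("X")): buf='BFFCCGKXE' cursor=8
After op 5 (backspace): buf='BFFCCGKE' cursor=7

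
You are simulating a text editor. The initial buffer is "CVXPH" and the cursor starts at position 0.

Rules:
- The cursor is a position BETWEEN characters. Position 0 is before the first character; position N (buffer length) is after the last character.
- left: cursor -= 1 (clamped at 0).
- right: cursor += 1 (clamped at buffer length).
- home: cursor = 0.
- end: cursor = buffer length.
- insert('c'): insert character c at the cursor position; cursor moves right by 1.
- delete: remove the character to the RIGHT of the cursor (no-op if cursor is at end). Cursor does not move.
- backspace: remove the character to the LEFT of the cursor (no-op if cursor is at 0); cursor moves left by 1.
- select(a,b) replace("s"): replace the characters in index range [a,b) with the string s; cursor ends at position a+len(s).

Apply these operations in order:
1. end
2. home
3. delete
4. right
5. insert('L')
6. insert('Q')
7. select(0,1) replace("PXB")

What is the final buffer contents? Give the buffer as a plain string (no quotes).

Answer: PXBLQXPH

Derivation:
After op 1 (end): buf='CVXPH' cursor=5
After op 2 (home): buf='CVXPH' cursor=0
After op 3 (delete): buf='VXPH' cursor=0
After op 4 (right): buf='VXPH' cursor=1
After op 5 (insert('L')): buf='VLXPH' cursor=2
After op 6 (insert('Q')): buf='VLQXPH' cursor=3
After op 7 (select(0,1) replace("PXB")): buf='PXBLQXPH' cursor=3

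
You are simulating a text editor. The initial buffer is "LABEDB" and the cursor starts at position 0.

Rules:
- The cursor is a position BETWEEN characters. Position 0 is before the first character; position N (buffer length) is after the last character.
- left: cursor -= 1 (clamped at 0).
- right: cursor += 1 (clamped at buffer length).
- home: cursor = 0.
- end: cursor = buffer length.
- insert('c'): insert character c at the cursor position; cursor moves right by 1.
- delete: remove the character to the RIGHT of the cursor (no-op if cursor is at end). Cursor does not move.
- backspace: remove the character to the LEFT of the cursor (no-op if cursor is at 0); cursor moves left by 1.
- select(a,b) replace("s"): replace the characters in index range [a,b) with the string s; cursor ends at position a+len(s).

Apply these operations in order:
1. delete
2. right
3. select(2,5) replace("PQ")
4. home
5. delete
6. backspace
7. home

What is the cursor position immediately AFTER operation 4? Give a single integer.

Answer: 0

Derivation:
After op 1 (delete): buf='ABEDB' cursor=0
After op 2 (right): buf='ABEDB' cursor=1
After op 3 (select(2,5) replace("PQ")): buf='ABPQ' cursor=4
After op 4 (home): buf='ABPQ' cursor=0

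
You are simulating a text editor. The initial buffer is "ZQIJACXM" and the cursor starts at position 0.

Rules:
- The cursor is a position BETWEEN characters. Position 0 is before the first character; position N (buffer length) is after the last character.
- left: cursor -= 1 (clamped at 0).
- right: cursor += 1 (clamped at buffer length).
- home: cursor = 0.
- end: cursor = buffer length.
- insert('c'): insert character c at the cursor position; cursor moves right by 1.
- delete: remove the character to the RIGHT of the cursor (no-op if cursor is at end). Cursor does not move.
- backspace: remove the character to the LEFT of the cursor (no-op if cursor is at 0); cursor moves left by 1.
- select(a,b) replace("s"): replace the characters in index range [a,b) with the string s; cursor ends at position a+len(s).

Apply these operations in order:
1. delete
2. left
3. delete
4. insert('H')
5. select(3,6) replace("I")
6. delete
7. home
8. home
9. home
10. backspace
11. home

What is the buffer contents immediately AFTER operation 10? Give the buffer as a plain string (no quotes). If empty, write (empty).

Answer: HIJI

Derivation:
After op 1 (delete): buf='QIJACXM' cursor=0
After op 2 (left): buf='QIJACXM' cursor=0
After op 3 (delete): buf='IJACXM' cursor=0
After op 4 (insert('H')): buf='HIJACXM' cursor=1
After op 5 (select(3,6) replace("I")): buf='HIJIM' cursor=4
After op 6 (delete): buf='HIJI' cursor=4
After op 7 (home): buf='HIJI' cursor=0
After op 8 (home): buf='HIJI' cursor=0
After op 9 (home): buf='HIJI' cursor=0
After op 10 (backspace): buf='HIJI' cursor=0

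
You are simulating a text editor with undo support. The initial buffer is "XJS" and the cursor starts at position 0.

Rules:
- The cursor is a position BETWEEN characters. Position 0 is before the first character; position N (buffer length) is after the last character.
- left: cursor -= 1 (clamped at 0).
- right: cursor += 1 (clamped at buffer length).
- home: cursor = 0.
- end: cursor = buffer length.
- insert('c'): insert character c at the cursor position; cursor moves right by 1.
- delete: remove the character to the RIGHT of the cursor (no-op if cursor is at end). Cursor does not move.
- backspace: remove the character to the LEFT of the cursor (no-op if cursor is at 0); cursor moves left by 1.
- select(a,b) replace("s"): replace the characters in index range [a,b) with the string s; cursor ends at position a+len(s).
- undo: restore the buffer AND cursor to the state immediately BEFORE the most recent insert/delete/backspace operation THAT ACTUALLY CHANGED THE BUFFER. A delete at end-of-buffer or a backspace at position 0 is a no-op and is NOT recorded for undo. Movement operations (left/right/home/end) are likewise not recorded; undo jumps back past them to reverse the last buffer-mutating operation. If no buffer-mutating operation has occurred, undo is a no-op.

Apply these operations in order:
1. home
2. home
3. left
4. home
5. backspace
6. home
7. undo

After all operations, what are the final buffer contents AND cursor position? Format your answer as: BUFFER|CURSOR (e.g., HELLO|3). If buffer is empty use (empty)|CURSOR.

Answer: XJS|0

Derivation:
After op 1 (home): buf='XJS' cursor=0
After op 2 (home): buf='XJS' cursor=0
After op 3 (left): buf='XJS' cursor=0
After op 4 (home): buf='XJS' cursor=0
After op 5 (backspace): buf='XJS' cursor=0
After op 6 (home): buf='XJS' cursor=0
After op 7 (undo): buf='XJS' cursor=0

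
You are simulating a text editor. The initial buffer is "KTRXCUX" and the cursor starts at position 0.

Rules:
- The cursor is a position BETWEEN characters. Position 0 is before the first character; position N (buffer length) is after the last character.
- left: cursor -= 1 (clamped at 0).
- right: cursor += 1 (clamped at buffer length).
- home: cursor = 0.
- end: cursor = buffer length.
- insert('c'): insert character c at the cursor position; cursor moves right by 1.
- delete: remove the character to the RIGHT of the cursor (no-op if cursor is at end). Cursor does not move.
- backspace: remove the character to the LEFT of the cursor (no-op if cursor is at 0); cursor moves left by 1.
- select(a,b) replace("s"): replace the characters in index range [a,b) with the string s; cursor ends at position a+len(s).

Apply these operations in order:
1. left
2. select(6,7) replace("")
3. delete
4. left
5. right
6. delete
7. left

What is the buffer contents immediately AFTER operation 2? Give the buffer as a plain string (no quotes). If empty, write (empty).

Answer: KTRXCU

Derivation:
After op 1 (left): buf='KTRXCUX' cursor=0
After op 2 (select(6,7) replace("")): buf='KTRXCU' cursor=6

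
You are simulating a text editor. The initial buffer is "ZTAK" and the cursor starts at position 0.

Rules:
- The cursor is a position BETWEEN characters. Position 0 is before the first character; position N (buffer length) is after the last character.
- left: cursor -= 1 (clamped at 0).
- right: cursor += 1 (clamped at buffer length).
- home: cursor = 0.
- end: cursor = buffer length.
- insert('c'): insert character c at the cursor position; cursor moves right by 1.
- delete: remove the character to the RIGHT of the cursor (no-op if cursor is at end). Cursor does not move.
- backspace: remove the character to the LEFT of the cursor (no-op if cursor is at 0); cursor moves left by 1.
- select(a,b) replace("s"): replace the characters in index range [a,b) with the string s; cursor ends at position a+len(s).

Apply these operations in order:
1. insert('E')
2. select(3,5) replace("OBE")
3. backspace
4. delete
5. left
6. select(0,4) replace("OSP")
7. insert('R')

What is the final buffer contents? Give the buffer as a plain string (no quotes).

Answer: OSPRB

Derivation:
After op 1 (insert('E')): buf='EZTAK' cursor=1
After op 2 (select(3,5) replace("OBE")): buf='EZTOBE' cursor=6
After op 3 (backspace): buf='EZTOB' cursor=5
After op 4 (delete): buf='EZTOB' cursor=5
After op 5 (left): buf='EZTOB' cursor=4
After op 6 (select(0,4) replace("OSP")): buf='OSPB' cursor=3
After op 7 (insert('R')): buf='OSPRB' cursor=4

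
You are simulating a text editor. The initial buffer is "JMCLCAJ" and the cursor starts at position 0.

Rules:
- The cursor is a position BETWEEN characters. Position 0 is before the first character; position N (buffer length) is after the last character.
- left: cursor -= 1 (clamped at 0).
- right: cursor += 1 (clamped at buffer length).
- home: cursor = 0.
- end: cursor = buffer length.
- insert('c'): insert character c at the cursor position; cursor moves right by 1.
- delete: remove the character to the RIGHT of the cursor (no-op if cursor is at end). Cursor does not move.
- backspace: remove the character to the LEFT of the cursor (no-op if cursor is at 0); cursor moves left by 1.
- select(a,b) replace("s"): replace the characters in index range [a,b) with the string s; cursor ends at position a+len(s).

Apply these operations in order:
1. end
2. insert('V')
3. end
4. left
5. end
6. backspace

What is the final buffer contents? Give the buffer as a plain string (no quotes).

After op 1 (end): buf='JMCLCAJ' cursor=7
After op 2 (insert('V')): buf='JMCLCAJV' cursor=8
After op 3 (end): buf='JMCLCAJV' cursor=8
After op 4 (left): buf='JMCLCAJV' cursor=7
After op 5 (end): buf='JMCLCAJV' cursor=8
After op 6 (backspace): buf='JMCLCAJ' cursor=7

Answer: JMCLCAJ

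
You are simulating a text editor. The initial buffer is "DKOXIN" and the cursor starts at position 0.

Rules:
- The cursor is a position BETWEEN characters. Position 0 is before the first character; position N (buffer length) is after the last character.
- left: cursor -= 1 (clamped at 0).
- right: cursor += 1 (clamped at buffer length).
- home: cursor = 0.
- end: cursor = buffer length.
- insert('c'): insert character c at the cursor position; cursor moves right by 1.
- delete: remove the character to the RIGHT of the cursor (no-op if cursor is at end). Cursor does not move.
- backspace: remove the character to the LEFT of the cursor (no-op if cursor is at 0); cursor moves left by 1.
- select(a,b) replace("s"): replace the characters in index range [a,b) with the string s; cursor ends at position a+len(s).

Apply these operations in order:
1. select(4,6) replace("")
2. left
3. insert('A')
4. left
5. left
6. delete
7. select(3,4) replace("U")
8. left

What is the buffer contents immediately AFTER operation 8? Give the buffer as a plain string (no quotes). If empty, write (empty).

Answer: DKAU

Derivation:
After op 1 (select(4,6) replace("")): buf='DKOX' cursor=4
After op 2 (left): buf='DKOX' cursor=3
After op 3 (insert('A')): buf='DKOAX' cursor=4
After op 4 (left): buf='DKOAX' cursor=3
After op 5 (left): buf='DKOAX' cursor=2
After op 6 (delete): buf='DKAX' cursor=2
After op 7 (select(3,4) replace("U")): buf='DKAU' cursor=4
After op 8 (left): buf='DKAU' cursor=3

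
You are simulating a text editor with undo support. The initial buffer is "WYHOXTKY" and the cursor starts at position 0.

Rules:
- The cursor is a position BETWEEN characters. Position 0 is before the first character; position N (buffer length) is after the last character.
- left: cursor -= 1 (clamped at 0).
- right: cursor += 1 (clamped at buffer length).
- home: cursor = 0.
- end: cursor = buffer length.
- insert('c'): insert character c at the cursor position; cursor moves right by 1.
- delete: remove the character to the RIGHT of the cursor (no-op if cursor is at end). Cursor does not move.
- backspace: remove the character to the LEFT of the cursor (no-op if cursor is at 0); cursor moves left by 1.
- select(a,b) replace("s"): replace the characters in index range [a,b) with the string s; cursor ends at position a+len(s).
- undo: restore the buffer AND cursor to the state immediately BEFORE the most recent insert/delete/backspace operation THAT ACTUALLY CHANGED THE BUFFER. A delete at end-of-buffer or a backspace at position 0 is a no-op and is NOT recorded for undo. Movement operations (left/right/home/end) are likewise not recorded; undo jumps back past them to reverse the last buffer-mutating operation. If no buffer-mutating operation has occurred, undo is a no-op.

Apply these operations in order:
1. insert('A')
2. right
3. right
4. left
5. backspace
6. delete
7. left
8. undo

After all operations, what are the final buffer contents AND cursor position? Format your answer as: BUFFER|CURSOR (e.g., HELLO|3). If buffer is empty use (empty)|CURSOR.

Answer: AYHOXTKY|1

Derivation:
After op 1 (insert('A')): buf='AWYHOXTKY' cursor=1
After op 2 (right): buf='AWYHOXTKY' cursor=2
After op 3 (right): buf='AWYHOXTKY' cursor=3
After op 4 (left): buf='AWYHOXTKY' cursor=2
After op 5 (backspace): buf='AYHOXTKY' cursor=1
After op 6 (delete): buf='AHOXTKY' cursor=1
After op 7 (left): buf='AHOXTKY' cursor=0
After op 8 (undo): buf='AYHOXTKY' cursor=1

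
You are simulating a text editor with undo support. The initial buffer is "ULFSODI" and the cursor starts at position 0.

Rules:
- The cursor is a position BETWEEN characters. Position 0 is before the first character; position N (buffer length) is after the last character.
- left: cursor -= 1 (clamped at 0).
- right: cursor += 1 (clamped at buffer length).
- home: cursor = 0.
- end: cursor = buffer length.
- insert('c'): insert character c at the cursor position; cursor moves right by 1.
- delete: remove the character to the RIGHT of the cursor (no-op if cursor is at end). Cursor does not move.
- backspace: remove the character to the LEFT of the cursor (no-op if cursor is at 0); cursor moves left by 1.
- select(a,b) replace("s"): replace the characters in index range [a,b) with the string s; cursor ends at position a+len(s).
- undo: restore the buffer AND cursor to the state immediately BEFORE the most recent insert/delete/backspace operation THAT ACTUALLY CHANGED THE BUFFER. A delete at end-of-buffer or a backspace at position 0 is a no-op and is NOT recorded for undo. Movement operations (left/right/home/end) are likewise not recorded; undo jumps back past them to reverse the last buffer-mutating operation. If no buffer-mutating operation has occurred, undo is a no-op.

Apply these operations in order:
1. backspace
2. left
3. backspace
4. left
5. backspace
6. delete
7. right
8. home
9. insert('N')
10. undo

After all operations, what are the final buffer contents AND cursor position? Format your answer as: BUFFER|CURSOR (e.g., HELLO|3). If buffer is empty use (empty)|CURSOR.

After op 1 (backspace): buf='ULFSODI' cursor=0
After op 2 (left): buf='ULFSODI' cursor=0
After op 3 (backspace): buf='ULFSODI' cursor=0
After op 4 (left): buf='ULFSODI' cursor=0
After op 5 (backspace): buf='ULFSODI' cursor=0
After op 6 (delete): buf='LFSODI' cursor=0
After op 7 (right): buf='LFSODI' cursor=1
After op 8 (home): buf='LFSODI' cursor=0
After op 9 (insert('N')): buf='NLFSODI' cursor=1
After op 10 (undo): buf='LFSODI' cursor=0

Answer: LFSODI|0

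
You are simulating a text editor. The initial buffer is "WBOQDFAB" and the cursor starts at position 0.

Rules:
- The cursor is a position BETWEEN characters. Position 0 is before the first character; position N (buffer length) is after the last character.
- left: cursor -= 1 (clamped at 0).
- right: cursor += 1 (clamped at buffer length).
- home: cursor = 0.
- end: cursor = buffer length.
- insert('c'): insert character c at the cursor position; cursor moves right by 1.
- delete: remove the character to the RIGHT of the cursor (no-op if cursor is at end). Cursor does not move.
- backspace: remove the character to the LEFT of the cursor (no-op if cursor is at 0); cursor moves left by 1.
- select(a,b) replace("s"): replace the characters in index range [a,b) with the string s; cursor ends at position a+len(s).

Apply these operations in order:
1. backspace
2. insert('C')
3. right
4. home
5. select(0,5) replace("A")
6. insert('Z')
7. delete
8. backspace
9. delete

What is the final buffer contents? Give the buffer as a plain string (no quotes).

After op 1 (backspace): buf='WBOQDFAB' cursor=0
After op 2 (insert('C')): buf='CWBOQDFAB' cursor=1
After op 3 (right): buf='CWBOQDFAB' cursor=2
After op 4 (home): buf='CWBOQDFAB' cursor=0
After op 5 (select(0,5) replace("A")): buf='ADFAB' cursor=1
After op 6 (insert('Z')): buf='AZDFAB' cursor=2
After op 7 (delete): buf='AZFAB' cursor=2
After op 8 (backspace): buf='AFAB' cursor=1
After op 9 (delete): buf='AAB' cursor=1

Answer: AAB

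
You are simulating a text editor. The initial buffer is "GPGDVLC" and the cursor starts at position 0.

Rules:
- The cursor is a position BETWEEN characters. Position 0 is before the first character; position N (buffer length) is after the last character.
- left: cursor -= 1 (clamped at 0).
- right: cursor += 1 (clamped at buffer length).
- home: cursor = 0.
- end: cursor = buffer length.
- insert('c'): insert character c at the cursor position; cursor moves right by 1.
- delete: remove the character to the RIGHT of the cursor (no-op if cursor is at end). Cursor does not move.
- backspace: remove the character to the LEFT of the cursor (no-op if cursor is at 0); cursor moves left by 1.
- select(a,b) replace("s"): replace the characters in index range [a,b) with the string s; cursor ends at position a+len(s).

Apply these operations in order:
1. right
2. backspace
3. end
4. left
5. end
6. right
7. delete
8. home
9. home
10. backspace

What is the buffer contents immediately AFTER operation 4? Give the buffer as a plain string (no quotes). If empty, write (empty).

After op 1 (right): buf='GPGDVLC' cursor=1
After op 2 (backspace): buf='PGDVLC' cursor=0
After op 3 (end): buf='PGDVLC' cursor=6
After op 4 (left): buf='PGDVLC' cursor=5

Answer: PGDVLC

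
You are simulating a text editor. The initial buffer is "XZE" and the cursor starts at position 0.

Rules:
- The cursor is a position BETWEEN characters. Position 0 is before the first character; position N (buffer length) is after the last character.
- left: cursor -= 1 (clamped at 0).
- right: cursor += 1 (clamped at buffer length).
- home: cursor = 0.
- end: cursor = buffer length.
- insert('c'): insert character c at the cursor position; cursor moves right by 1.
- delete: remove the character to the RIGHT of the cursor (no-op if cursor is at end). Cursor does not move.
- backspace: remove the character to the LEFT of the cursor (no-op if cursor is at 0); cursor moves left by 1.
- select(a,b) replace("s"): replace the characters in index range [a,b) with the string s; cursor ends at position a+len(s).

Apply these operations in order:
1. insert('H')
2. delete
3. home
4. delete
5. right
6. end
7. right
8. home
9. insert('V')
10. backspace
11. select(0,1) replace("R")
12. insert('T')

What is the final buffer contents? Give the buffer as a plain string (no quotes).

Answer: RTE

Derivation:
After op 1 (insert('H')): buf='HXZE' cursor=1
After op 2 (delete): buf='HZE' cursor=1
After op 3 (home): buf='HZE' cursor=0
After op 4 (delete): buf='ZE' cursor=0
After op 5 (right): buf='ZE' cursor=1
After op 6 (end): buf='ZE' cursor=2
After op 7 (right): buf='ZE' cursor=2
After op 8 (home): buf='ZE' cursor=0
After op 9 (insert('V')): buf='VZE' cursor=1
After op 10 (backspace): buf='ZE' cursor=0
After op 11 (select(0,1) replace("R")): buf='RE' cursor=1
After op 12 (insert('T')): buf='RTE' cursor=2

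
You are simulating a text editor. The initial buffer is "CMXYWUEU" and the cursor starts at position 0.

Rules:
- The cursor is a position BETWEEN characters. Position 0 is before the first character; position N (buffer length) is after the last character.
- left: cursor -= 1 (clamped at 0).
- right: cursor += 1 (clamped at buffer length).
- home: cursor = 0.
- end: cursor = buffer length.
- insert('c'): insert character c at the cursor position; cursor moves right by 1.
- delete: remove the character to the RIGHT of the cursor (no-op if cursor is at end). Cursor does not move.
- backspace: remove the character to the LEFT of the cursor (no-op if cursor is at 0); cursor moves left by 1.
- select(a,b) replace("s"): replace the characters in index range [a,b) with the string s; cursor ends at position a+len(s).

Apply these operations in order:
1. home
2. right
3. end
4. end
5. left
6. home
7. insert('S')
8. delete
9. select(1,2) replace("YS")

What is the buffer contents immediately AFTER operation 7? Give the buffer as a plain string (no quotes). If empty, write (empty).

After op 1 (home): buf='CMXYWUEU' cursor=0
After op 2 (right): buf='CMXYWUEU' cursor=1
After op 3 (end): buf='CMXYWUEU' cursor=8
After op 4 (end): buf='CMXYWUEU' cursor=8
After op 5 (left): buf='CMXYWUEU' cursor=7
After op 6 (home): buf='CMXYWUEU' cursor=0
After op 7 (insert('S')): buf='SCMXYWUEU' cursor=1

Answer: SCMXYWUEU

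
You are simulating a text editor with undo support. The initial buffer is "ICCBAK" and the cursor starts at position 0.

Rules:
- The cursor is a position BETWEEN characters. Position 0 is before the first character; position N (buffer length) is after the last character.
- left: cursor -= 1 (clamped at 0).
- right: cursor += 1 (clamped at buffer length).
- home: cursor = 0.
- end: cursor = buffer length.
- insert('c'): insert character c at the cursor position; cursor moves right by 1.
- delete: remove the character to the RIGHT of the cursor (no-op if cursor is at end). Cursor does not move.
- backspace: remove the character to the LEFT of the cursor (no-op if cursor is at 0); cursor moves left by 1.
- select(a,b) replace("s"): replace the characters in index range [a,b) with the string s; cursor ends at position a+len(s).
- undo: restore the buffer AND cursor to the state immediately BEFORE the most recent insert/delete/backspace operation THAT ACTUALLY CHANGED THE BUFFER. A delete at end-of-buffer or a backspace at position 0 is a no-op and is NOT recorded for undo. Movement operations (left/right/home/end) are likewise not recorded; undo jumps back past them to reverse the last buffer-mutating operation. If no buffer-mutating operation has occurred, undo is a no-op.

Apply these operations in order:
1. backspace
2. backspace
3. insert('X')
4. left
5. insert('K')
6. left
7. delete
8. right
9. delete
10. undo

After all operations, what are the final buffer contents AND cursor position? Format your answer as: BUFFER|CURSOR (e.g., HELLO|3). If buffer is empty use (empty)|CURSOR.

Answer: XICCBAK|1

Derivation:
After op 1 (backspace): buf='ICCBAK' cursor=0
After op 2 (backspace): buf='ICCBAK' cursor=0
After op 3 (insert('X')): buf='XICCBAK' cursor=1
After op 4 (left): buf='XICCBAK' cursor=0
After op 5 (insert('K')): buf='KXICCBAK' cursor=1
After op 6 (left): buf='KXICCBAK' cursor=0
After op 7 (delete): buf='XICCBAK' cursor=0
After op 8 (right): buf='XICCBAK' cursor=1
After op 9 (delete): buf='XCCBAK' cursor=1
After op 10 (undo): buf='XICCBAK' cursor=1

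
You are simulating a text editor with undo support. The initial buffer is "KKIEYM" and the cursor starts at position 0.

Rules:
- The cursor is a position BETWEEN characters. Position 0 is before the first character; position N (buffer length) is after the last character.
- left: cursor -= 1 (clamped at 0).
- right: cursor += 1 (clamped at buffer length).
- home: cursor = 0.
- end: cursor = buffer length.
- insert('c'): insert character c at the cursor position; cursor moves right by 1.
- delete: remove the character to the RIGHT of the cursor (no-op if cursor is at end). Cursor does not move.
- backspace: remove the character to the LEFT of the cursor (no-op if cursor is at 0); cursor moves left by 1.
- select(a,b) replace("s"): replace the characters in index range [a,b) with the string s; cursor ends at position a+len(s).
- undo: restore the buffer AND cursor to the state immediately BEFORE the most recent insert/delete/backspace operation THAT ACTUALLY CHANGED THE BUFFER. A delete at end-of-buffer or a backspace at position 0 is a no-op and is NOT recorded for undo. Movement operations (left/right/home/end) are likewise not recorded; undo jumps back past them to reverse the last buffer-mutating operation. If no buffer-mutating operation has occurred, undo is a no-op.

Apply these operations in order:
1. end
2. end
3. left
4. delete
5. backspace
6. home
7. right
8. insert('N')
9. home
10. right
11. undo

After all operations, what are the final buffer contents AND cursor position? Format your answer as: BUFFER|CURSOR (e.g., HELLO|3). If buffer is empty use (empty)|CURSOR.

Answer: KKIE|1

Derivation:
After op 1 (end): buf='KKIEYM' cursor=6
After op 2 (end): buf='KKIEYM' cursor=6
After op 3 (left): buf='KKIEYM' cursor=5
After op 4 (delete): buf='KKIEY' cursor=5
After op 5 (backspace): buf='KKIE' cursor=4
After op 6 (home): buf='KKIE' cursor=0
After op 7 (right): buf='KKIE' cursor=1
After op 8 (insert('N')): buf='KNKIE' cursor=2
After op 9 (home): buf='KNKIE' cursor=0
After op 10 (right): buf='KNKIE' cursor=1
After op 11 (undo): buf='KKIE' cursor=1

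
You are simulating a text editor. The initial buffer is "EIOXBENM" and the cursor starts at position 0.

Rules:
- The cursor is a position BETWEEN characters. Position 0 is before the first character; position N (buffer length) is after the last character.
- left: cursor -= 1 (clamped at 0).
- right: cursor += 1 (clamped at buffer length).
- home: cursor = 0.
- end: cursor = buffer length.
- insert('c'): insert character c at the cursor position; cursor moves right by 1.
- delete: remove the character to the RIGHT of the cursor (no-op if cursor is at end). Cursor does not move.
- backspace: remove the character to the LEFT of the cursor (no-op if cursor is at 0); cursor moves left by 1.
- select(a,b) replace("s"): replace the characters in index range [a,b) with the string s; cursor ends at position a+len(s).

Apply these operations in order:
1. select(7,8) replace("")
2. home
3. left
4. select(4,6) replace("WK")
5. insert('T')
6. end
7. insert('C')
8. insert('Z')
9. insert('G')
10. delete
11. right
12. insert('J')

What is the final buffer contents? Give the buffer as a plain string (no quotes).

After op 1 (select(7,8) replace("")): buf='EIOXBEN' cursor=7
After op 2 (home): buf='EIOXBEN' cursor=0
After op 3 (left): buf='EIOXBEN' cursor=0
After op 4 (select(4,6) replace("WK")): buf='EIOXWKN' cursor=6
After op 5 (insert('T')): buf='EIOXWKTN' cursor=7
After op 6 (end): buf='EIOXWKTN' cursor=8
After op 7 (insert('C')): buf='EIOXWKTNC' cursor=9
After op 8 (insert('Z')): buf='EIOXWKTNCZ' cursor=10
After op 9 (insert('G')): buf='EIOXWKTNCZG' cursor=11
After op 10 (delete): buf='EIOXWKTNCZG' cursor=11
After op 11 (right): buf='EIOXWKTNCZG' cursor=11
After op 12 (insert('J')): buf='EIOXWKTNCZGJ' cursor=12

Answer: EIOXWKTNCZGJ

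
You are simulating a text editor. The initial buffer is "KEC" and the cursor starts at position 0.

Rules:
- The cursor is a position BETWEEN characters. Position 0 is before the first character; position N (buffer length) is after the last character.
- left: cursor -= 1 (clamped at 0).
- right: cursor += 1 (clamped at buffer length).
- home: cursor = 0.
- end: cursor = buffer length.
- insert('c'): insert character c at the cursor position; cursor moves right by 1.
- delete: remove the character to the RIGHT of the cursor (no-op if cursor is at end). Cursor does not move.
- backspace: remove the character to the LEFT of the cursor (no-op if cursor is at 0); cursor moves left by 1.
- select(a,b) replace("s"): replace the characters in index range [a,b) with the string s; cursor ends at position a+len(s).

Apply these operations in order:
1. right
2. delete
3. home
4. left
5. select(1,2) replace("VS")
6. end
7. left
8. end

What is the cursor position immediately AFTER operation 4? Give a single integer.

After op 1 (right): buf='KEC' cursor=1
After op 2 (delete): buf='KC' cursor=1
After op 3 (home): buf='KC' cursor=0
After op 4 (left): buf='KC' cursor=0

Answer: 0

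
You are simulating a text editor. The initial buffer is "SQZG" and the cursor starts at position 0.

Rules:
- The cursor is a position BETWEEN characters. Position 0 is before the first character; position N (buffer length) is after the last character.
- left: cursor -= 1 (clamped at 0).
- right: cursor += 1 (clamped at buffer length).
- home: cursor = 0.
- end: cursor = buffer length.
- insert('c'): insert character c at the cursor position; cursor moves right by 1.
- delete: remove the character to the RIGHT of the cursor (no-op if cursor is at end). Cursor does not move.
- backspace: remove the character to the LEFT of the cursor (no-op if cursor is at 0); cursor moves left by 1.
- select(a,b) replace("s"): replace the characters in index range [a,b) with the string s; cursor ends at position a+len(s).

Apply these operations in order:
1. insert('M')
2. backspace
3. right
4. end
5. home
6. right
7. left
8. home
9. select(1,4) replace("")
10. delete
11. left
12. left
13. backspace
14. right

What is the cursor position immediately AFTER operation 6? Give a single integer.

Answer: 1

Derivation:
After op 1 (insert('M')): buf='MSQZG' cursor=1
After op 2 (backspace): buf='SQZG' cursor=0
After op 3 (right): buf='SQZG' cursor=1
After op 4 (end): buf='SQZG' cursor=4
After op 5 (home): buf='SQZG' cursor=0
After op 6 (right): buf='SQZG' cursor=1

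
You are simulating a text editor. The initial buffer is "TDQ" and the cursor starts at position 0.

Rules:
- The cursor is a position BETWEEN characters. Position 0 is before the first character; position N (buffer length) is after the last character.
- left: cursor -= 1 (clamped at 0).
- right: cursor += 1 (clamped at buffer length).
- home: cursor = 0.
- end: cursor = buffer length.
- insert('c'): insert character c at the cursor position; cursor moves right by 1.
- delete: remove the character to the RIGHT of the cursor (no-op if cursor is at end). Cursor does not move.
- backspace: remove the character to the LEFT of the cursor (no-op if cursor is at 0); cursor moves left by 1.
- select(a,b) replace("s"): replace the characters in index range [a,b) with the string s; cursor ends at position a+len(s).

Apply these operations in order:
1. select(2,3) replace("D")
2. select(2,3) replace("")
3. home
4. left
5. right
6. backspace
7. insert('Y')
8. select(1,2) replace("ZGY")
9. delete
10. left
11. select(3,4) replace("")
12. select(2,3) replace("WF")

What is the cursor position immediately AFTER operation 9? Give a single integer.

After op 1 (select(2,3) replace("D")): buf='TDD' cursor=3
After op 2 (select(2,3) replace("")): buf='TD' cursor=2
After op 3 (home): buf='TD' cursor=0
After op 4 (left): buf='TD' cursor=0
After op 5 (right): buf='TD' cursor=1
After op 6 (backspace): buf='D' cursor=0
After op 7 (insert('Y')): buf='YD' cursor=1
After op 8 (select(1,2) replace("ZGY")): buf='YZGY' cursor=4
After op 9 (delete): buf='YZGY' cursor=4

Answer: 4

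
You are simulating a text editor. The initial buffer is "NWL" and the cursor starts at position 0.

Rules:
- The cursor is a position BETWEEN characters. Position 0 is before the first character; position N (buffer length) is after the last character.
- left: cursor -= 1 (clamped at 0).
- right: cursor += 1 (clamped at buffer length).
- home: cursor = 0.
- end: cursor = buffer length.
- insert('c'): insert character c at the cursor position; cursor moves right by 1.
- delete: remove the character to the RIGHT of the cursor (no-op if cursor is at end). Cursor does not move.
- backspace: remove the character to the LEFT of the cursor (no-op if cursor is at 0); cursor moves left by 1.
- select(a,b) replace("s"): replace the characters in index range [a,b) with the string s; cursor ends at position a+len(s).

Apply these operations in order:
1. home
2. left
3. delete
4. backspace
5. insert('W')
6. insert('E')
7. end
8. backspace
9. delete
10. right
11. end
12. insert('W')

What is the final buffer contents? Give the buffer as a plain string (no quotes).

Answer: WEWW

Derivation:
After op 1 (home): buf='NWL' cursor=0
After op 2 (left): buf='NWL' cursor=0
After op 3 (delete): buf='WL' cursor=0
After op 4 (backspace): buf='WL' cursor=0
After op 5 (insert('W')): buf='WWL' cursor=1
After op 6 (insert('E')): buf='WEWL' cursor=2
After op 7 (end): buf='WEWL' cursor=4
After op 8 (backspace): buf='WEW' cursor=3
After op 9 (delete): buf='WEW' cursor=3
After op 10 (right): buf='WEW' cursor=3
After op 11 (end): buf='WEW' cursor=3
After op 12 (insert('W')): buf='WEWW' cursor=4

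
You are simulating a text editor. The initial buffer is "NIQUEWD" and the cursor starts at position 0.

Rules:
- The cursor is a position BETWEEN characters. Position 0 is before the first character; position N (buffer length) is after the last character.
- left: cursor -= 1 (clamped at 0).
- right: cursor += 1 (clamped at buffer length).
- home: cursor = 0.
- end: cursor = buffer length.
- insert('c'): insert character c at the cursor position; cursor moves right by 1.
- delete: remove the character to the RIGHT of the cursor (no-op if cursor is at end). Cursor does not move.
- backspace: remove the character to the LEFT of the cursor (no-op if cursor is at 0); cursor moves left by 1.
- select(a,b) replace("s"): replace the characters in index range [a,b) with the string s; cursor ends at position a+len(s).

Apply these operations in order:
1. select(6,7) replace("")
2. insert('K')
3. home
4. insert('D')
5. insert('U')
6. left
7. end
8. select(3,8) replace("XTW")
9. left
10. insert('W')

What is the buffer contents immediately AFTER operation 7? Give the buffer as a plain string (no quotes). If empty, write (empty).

Answer: DUNIQUEWK

Derivation:
After op 1 (select(6,7) replace("")): buf='NIQUEW' cursor=6
After op 2 (insert('K')): buf='NIQUEWK' cursor=7
After op 3 (home): buf='NIQUEWK' cursor=0
After op 4 (insert('D')): buf='DNIQUEWK' cursor=1
After op 5 (insert('U')): buf='DUNIQUEWK' cursor=2
After op 6 (left): buf='DUNIQUEWK' cursor=1
After op 7 (end): buf='DUNIQUEWK' cursor=9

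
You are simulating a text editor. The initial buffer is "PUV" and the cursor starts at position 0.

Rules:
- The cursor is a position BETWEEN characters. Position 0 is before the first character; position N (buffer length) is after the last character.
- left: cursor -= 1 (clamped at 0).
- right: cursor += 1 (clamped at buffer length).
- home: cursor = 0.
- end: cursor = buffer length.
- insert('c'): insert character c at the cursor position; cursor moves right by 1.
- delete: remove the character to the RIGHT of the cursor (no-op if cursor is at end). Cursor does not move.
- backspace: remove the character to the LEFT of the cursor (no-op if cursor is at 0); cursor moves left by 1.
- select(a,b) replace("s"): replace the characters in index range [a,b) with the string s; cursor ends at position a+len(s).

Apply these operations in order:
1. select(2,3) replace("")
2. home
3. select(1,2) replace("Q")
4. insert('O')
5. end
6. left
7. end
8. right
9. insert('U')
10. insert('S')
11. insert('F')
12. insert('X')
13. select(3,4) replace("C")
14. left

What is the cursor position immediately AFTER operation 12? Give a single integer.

After op 1 (select(2,3) replace("")): buf='PU' cursor=2
After op 2 (home): buf='PU' cursor=0
After op 3 (select(1,2) replace("Q")): buf='PQ' cursor=2
After op 4 (insert('O')): buf='PQO' cursor=3
After op 5 (end): buf='PQO' cursor=3
After op 6 (left): buf='PQO' cursor=2
After op 7 (end): buf='PQO' cursor=3
After op 8 (right): buf='PQO' cursor=3
After op 9 (insert('U')): buf='PQOU' cursor=4
After op 10 (insert('S')): buf='PQOUS' cursor=5
After op 11 (insert('F')): buf='PQOUSF' cursor=6
After op 12 (insert('X')): buf='PQOUSFX' cursor=7

Answer: 7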